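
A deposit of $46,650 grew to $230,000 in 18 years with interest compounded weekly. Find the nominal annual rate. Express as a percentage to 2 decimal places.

The 936-period growth factor is 230,000/46,650 = 4.93033.
r/52 = 4.93033^(1/936) − 1 ≈ 0.00170595, so r ≈ 52·0.00170595 = 8.87093%.

8.87%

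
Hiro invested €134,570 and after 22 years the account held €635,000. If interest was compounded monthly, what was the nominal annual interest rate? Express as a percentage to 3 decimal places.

7.073%

(1 + r/12)^264 = 635,000/134,570 = 4.71873.
1 + r/12 = 4.71873^(1/264) ≈ 1.005894, so r/12 ≈ 0.00589435.
r ≈ 12·0.00589435 = 7.07322%.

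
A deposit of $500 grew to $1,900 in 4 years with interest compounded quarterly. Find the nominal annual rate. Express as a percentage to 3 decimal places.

34.807%

The 16-period growth factor is 1,900/500 = 3.8.
r/4 = 3.8^(1/16) − 1 ≈ 0.0870173, so r ≈ 4·0.0870173 = 34.80694%.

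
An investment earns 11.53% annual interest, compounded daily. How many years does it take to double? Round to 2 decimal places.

(1 + 0.00031589)^(365t) = 2.
365t = ln 2 / ln(1 + 0.00031589) ≈ 0.69315/0.000315841 ≈ 2194.6113.
t ≈ 6.0126.

6.01 years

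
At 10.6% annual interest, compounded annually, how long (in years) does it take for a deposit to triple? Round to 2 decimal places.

(1 + 0.106)^t = 3.
t = ln 3 / ln(1 + 0.106) ≈ 1.0986/0.10075 ≈ 10.9044.

10.90 years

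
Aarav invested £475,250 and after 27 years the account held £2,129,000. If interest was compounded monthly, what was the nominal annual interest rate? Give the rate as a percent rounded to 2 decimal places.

(1 + r/12)^324 = 2,129,000/475,250 = 4.47975.
1 + r/12 = 4.47975^(1/324) ≈ 1.004639, so r/12 ≈ 0.00463902.
r ≈ 12·0.00463902 = 5.56682%.

5.57%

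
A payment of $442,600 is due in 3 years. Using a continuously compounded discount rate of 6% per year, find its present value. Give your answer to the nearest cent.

P = A·e^(−rt) = 442,600·e^(−0.18).
e^(−0.18) ≈ 0.835270211411, so P ≈ 369,690.5956.

$369,690.60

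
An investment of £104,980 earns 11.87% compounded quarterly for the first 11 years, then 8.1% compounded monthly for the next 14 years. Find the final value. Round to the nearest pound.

Phase 1: 104,980·(1 + 0.029675)^44 ≈ 380,114.0991.
Phase 2: 380,114.0991·(1 + 0.00675)^168 ≈ 1,176,926.1422.

£1,176,926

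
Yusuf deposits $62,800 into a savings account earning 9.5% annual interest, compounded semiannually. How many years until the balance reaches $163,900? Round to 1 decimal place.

(1 + 0.0475)^(2t) = 163,900/62,800 = 2.6099.
2t·ln(1 + 0.0475) = ln(2.6099); 2t = 0.9593/0.0464064 ≈ 20.6718.
t ≈ 10.3359 years.

10.3 years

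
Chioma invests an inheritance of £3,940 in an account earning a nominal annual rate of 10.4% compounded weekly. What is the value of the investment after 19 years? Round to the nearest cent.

£28,366.46

Growth factor = (1 + 0.002)^988 ≈ 7.1996083645.
A ≈ 3,940 × 7.1996083645 ≈ 28,366.4570.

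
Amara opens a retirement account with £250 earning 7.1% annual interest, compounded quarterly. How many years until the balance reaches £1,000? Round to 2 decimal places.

19.70 years

We need (1 + 0.01775)^(4t) = 4, so 4t = ln 4 / ln 1.01775 ≈ 78.7922.
t ≈ 78.7922/4 = 19.6981 years.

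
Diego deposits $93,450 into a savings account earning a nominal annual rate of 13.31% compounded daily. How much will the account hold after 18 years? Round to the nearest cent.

Periodic rate = 13.31%/365 = 0.000364658; periods = 365·18 = 6570.
A = 93,450·(1 + 0.1331/365)^6570 ≈ 93,450·10.97218334178 ≈ 1,025,350.5333.

$1,025,350.53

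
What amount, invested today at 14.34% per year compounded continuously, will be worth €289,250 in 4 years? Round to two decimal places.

€162,990.41

P = A·e^(−rt) = 289,250·e^(−0.5736).
e^(−0.5736) ≈ 0.563493207331, so P ≈ 162,990.4102.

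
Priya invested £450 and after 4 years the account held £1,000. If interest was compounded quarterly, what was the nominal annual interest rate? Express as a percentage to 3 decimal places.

20.469%

The 16-period growth factor is 1,000/450 = 2.22222.
r/4 = 2.22222^(1/16) − 1 ≈ 0.051173, so r ≈ 4·0.051173 = 20.46922%.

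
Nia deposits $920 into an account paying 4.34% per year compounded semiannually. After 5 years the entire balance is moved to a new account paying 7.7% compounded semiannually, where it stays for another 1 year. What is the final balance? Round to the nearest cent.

$1,229.80

After 5 years at 4.34%: 920 × 1.239464047 ≈ 1,140.3069.
Then 1 years at 7.7%: 1,140.3069 × 1.07848225 ≈ 1,229.8008.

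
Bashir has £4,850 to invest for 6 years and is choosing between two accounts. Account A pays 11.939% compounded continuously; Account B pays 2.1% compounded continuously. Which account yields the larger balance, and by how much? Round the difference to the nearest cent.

Account A growth factor: e^(0.11939·6) = e^0.71634 ≈ 2.046927729; balance ≈ 9,927.5995.
Account B growth factor: e^(0.021·6) = e^0.126 ≈ 1.134282168; balance ≈ 5,501.2685.
Account A is larger by 4,426.3310.

Account A, by £4,426.33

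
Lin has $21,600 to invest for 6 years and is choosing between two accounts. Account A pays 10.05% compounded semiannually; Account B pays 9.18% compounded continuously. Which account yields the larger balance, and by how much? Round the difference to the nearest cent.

Account A growth factor: (1 + 0.05025)^12 ≈ 1.8009940686; balance ≈ 38,901.4719.
Account B growth factor: e^(0.0918·6) = e^0.5508 ≈ 1.7346401751; balance ≈ 37,468.2278.
Account A is larger by 1,433.2441.

Account A, by $1,433.24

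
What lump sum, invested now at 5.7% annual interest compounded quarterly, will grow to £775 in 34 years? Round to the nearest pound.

£113

Periodic rate = 5.7%/4 = 0.01425; 136 periods.
P = 775/(1 + 0.01425)^136 ≈ 775/6.85049931 ≈ 113.1304.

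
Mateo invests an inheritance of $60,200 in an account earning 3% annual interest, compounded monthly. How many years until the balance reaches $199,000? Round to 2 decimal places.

We need (1 + 0.0025)^(12t) = 3.3056, so 12t = ln 3.3056 / ln 1.0025 ≈ 478.8506.
t ≈ 478.8506/12 = 39.9042 years.

39.90 years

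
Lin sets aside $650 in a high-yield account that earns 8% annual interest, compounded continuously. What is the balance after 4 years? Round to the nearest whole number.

$895

A = P·e^(rt) = 650·e^(0.08·4) = 650·e^0.32.
e^0.32 ≈ 1.37712776, so A ≈ 895.1330.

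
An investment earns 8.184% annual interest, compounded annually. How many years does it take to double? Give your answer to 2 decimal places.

8.81 years

(1 + 0.08184)^t = 2.
t = ln 2 / ln(1 + 0.08184) ≈ 0.69315/0.0786633 ≈ 8.8116.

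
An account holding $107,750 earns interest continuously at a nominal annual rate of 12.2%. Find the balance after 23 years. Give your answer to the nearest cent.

$1,782,574.11

A = P·e^(rt) = 107,750·e^(0.122·23) = 107,750·e^2.806.
e^2.806 ≈ 16.54361124826, so A ≈ 1,782,574.1120.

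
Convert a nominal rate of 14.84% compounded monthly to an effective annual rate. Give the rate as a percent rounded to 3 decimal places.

15.892%

One year is 12 periods at 0.0123667 each: (1 + 0.0123667)^12 ≈ 1.158922.
EAR = 1.158922 − 1 ≈ 15.89216%.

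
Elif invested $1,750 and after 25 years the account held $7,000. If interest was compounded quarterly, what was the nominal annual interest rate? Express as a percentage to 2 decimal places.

The 100-period growth factor is 7,000/1,750 = 4.
r/4 = 4^(1/100) − 1 ≈ 0.0139595, so r ≈ 4·0.0139595 = 5.58379%.

5.58%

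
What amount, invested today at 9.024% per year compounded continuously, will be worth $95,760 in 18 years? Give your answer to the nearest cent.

$18,869.09

P = A·e^(−rt) = 95,760·e^(−1.62432).
e^(−1.62432) ≈ 0.19704562068, so P ≈ 18,869.0886.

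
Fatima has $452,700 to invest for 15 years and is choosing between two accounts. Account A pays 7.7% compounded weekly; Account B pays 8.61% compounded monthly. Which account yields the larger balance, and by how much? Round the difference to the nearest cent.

A: (1 + 0.077/52)^780 ≈ 3.171313004111, so 452,700 × 3.171313004111 ≈ 1,435,653.3970.
B: (1 + 0.007175)^180 ≈ 3.621501748913, so 452,700 × 3.621501748913 ≈ 1,639,453.8417.
Difference ≈ 203,800.4448 in favor of B.

Account B, by $203,800.44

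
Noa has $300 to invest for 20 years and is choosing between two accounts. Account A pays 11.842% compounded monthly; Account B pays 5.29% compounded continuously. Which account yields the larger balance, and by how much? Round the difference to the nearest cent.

Account A, by $2,302.92

A: (1 + 0.11842/12)^240 ≈ 10.5570115, so 300 × 10.5570115 ≈ 3,167.1035.
B: e^(0.0529·20) = e^1.058 ≈ 2.88060402, so 300 × 2.88060402 ≈ 864.1812.
Difference ≈ 2,302.9222 in favor of A.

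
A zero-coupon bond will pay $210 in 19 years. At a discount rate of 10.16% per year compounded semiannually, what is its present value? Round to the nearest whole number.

Growth factor = (1 + 0.0508)^38 ≈ 6.5729819.
P = 210/6.5729819 ≈ 31.9490.

$32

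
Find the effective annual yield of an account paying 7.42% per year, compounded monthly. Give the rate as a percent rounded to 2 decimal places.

EAR = (1 + 7.42%/12)^12 − 1 = (1 + 0.00618333)^12 − 1.
(1 + 0.00618333)^12 ≈ 1.076776, so EAR ≈ 7.67762%.

7.68%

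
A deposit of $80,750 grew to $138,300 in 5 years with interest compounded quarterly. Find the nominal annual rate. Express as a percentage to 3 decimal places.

10.907%

(1 + r/4)^20 = 138,300/80,750 = 1.71269.
1 + r/4 = 1.71269^(1/20) ≈ 1.027269, so r/4 ≈ 0.0272685.
r ≈ 4·0.0272685 = 10.90741%.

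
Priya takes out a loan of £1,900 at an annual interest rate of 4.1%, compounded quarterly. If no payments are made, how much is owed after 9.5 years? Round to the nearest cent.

£2,799.31

Growth factor = (1 + 0.01025)^38 ≈ 1.473318514.
A ≈ 1,900 × 1.473318514 ≈ 2,799.3052.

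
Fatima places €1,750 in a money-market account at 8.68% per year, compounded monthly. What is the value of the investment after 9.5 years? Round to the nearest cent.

Periodic rate = 8.68%/12 = 0.00723333; periods = 12·9.5 = 114.
A = 1,750·(1 + 0.0868/12)^114 ≈ 1,750·2.27420832 ≈ 3,979.8646.

€3,979.86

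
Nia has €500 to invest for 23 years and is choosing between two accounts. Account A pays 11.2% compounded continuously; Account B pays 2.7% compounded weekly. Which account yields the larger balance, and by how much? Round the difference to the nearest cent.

Account A, by €5,641.98

A: e^(0.112·23) = e^2.576 ≈ 13.14445504, so 500 × 13.14445504 ≈ 6,572.2275.
B: (1 + 0.027/52)^1196 ≈ 1.86048803, so 500 × 1.86048803 ≈ 930.2440.
Difference ≈ 5,641.9835 in favor of A.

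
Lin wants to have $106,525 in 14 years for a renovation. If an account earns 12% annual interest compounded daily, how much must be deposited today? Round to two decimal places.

$19,858.97

Growth factor = (1 + 0.12/365)^5110 ≈ 5.36407472486.
P = 106,525/5.36407472486 ≈ 19,858.9702.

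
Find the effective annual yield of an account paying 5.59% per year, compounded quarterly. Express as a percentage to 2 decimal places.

One year is 4 periods at 0.013975 each: (1 + 0.013975)^4 ≈ 1.057083.
EAR = 1.057083 − 1 ≈ 5.70828%.

5.71%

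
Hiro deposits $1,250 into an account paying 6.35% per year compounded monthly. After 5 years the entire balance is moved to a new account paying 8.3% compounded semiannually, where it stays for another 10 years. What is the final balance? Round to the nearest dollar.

$3,869

After 5 years at 6.35%: 1,250 × 1.37253981 ≈ 1,715.6748.
Then 10 years at 8.3%: 1,715.6748 × 2.255202196 ≈ 3,869.1935.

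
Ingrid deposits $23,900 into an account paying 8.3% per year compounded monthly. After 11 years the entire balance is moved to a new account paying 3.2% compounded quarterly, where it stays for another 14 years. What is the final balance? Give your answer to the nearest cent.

$92,754.20

Phase 1: 23,900·(1 + 0.083/12)^132 ≈ 59,366.8200.
Phase 2: 59,366.8200·(1 + 0.008)^56 ≈ 92,754.2002.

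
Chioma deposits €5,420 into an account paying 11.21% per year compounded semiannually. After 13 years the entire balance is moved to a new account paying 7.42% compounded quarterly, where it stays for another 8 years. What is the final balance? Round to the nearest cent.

€40,293.14

Phase 1: 5,420·(1 + 0.05605)^26 ≈ 22,376.6871.
Phase 2: 22,376.6871·(1 + 0.01855)^32 ≈ 40,293.1378.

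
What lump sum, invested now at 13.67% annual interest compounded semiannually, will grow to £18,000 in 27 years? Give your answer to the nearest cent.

£506.69

Periodic rate = 13.67%/2 = 0.06835; 54 periods.
P = 18,000/(1 + 0.06835)^54 ≈ 18,000/35.524823981 ≈ 506.6879.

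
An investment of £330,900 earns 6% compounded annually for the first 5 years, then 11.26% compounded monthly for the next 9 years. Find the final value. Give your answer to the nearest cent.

Phase 1: 330,900·(1 + 0.06)^5 ≈ 442,818.8436.
Phase 2: 442,818.8436·(1 + 0.1126/12)^108 ≈ 1,214,193.9926.

£1,214,193.99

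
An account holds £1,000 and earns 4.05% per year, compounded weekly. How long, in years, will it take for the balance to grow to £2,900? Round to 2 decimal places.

26.30 years

(1 + 0.000778846)^(52t) = 2,900/1,000 = 2.9.
52t·ln(1 + 0.000778846) = ln(2.9); 52t = 1.0647/0.000778543 ≈ 1367.5683.
t ≈ 26.2994 years.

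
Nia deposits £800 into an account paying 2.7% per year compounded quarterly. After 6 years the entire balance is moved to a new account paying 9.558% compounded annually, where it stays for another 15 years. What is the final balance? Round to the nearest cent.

£3,697.18

Phase 1: 800·(1 + 0.00675)^24 ≈ 940.1763.
Phase 2: 940.1763·(1 + 0.09558)^15 ≈ 3,697.1812.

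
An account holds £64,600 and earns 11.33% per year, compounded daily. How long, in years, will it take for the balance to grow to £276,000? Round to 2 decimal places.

(1 + 0.000310411)^(365t) = 276,000/64,600 = 4.2724.
365t·ln(1 + 0.000310411) = ln(4.2724); 365t = 1.4522/0.000310363 ≈ 4678.9966.
t ≈ 12.8192 years.

12.82 years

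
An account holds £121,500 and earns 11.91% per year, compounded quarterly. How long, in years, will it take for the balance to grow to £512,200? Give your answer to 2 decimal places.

(1 + 0.029775)^(4t) = 512,200/121,500 = 4.2156.
4t·ln(1 + 0.029775) = ln(4.2156); 4t = 1.4388/0.0293403 ≈ 49.0383.
t ≈ 12.2596 years.

12.26 years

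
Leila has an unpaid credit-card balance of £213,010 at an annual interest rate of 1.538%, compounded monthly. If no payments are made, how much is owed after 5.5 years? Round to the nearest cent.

Growth factor = (1 + 0.01538/12)^66 ≈ 1.08821184307.
A ≈ 213,010 × 1.08821184307 ≈ 231,800.0047.

£231,800.00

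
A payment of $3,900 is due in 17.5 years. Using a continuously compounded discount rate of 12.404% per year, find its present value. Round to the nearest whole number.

$445

P = A·e^(−rt) = 3,900·e^(−2.1707).
e^(−2.1707) ≈ 0.1140977205, so P ≈ 444.9811.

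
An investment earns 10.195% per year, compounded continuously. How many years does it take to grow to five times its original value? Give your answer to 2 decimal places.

15.79 years

e^(0.10195t) = 5, so 0.10195t = ln 5 ≈ 1.6094.
t ≈ 1.6094/0.10195 ≈ 15.7865.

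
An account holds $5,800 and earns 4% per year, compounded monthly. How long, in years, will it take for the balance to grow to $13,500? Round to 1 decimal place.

We need (1 + 0.00333333)^(12t) = 2.3276, so 12t = ln 2.3276 / ln 1.003333 ≈ 253.8717.
t ≈ 253.8717/12 = 21.1560 years.

21.2 years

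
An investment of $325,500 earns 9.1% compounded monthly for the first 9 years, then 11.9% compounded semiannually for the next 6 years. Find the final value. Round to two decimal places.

After 9 years at 9.1%: 325,500 × 2.261232990753 ≈ 736,031.3385.
Then 6 years at 11.9%: 736,031.3385 × 2.000836183061 ≈ 1,472,678.1339.

$1,472,678.13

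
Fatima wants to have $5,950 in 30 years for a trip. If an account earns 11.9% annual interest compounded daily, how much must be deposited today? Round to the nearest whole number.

Growth factor = (1 + 0.119/365)^10950 ≈ 35.49593446.
P = 5,950/35.49593446 ≈ 167.6248.

$168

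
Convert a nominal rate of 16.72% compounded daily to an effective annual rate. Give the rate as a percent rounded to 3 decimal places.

18.195%

EAR = (1 + 16.72%/365)^365 − 1 = (1 + 0.000458082)^365 − 1.
(1 + 0.000458082)^365 ≈ 1.181945, so EAR ≈ 18.19454%.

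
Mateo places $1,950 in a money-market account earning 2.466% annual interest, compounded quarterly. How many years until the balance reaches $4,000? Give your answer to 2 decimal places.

29.22 years

(1 + 0.006165)^(4t) = 4,000/1,950 = 2.0513.
4t·ln(1 + 0.006165) = ln(2.0513); 4t = 0.71846/0.00614607 ≈ 116.8982.
t ≈ 29.2245 years.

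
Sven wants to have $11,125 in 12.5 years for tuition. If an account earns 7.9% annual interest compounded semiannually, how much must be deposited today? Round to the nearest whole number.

$4,224

Periodic rate = 7.9%/2 = 0.0395; 25 periods.
P = 11,125/(1 + 0.0395)^25 ≈ 11,125/2.6339792035 ≈ 4,223.6476.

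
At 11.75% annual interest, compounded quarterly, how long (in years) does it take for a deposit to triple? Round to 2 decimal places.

9.49 years

(1 + 0.029375)^(4t) = 3.
4t = ln 3 / ln(1 + 0.029375) ≈ 1.0986/0.0289518 ≈ 37.9462.
t ≈ 9.4866.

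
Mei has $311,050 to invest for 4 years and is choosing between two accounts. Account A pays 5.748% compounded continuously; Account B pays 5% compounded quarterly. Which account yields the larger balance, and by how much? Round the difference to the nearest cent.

A: e^(0.05748·4) = e^0.22992 ≈ 1.25849932596, so 311,050 × 1.25849932596 ≈ 391,456.2153.
B: (1 + 0.0125)^16 ≈ 1.2198895477, so 311,050 × 1.2198895477 ≈ 379,446.6438.
Difference ≈ 12,009.5715 in favor of A.

Account A, by $12,009.57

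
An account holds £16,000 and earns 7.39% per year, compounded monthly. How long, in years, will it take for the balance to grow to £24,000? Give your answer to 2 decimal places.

We need (1 + 0.00615833)^(12t) = 1.5, so 12t = ln 1.5 / ln 1.006158 ≈ 66.0426.
t ≈ 66.0426/12 = 5.5035 years.

5.50 years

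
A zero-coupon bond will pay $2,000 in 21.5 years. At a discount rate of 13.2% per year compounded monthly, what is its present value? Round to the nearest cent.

$118.91

Growth factor = (1 + 0.011)^258 ≈ 16.81892146.
P = 2,000/16.81892146 ≈ 118.9137.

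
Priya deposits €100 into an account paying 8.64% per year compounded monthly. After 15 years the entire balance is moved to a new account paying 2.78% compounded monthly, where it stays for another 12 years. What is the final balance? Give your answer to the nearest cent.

€507.62

After 15 years at 8.64%: 100 × 3.63771841 ≈ 363.7718.
Then 12 years at 2.78%: 363.7718 × 1.39544614 ≈ 507.6240.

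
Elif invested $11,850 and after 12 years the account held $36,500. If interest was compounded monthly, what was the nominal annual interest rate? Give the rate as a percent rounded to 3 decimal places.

(1 + r/12)^144 = 36,500/11,850 = 3.08017.
1 + r/12 = 3.08017^(1/144) ≈ 1.007843, so r/12 ≈ 0.00784299.
r ≈ 12·0.00784299 = 9.41159%.

9.412%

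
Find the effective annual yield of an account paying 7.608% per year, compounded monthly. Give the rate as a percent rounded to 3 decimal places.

7.879%

EAR = (1 + 7.608%/12)^12 − 1 = (1 + 0.00634)^12 − 1.
(1 + 0.00634)^12 ≈ 1.07879, so EAR ≈ 7.87898%.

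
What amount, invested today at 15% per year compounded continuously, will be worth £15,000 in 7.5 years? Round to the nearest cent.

P = A·e^(−rt) = 15,000·e^(−1.125).
e^(−1.125) ≈ 0.32465246736, so P ≈ 4,869.7870.

£4,869.79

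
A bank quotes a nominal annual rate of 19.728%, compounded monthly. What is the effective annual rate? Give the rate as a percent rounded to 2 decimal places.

21.61%

EAR = (1 + 19.728%/12)^12 − 1 = (1 + 0.01644)^12 − 1.
(1 + 0.01644)^12 ≈ 1.216133, so EAR ≈ 21.61327%.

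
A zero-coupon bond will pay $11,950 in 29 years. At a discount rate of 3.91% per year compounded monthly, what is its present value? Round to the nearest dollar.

$3,852

Periodic rate = 3.91%/12 = 0.00325833; 348 periods.
P = 11,950/(1 + 0.0391/12)^348 ≈ 11,950/3.1020298605 ≈ 3,852.3162.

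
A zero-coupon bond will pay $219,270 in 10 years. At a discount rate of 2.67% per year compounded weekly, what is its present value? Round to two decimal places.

$167,900.64

Growth factor = (1 + 0.0267/52)^520 ≈ 1.30595095472.
P = 219,270/1.30595095472 ≈ 167,900.6392.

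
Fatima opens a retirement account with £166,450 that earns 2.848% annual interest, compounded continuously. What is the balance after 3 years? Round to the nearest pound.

£181,297

A = P·e^(rt) = 166,450·e^(0.02848·3) = 166,450·e^0.08544.
e^0.08544 ≈ 1.08919620761, so A ≈ 181,296.7088.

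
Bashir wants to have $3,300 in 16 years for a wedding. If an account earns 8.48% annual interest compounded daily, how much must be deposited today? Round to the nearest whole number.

$850

Periodic rate = 8.48%/365 = 0.000232329; 5840 periods.
P = 3,300/(1 + 0.0848/365)^5840 ≈ 3,300/3.883133429 ≈ 849.8292.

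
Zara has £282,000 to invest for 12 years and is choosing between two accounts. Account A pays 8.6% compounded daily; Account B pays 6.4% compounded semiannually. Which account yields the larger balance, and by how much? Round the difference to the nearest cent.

Account A, by £190,818.22

A: (1 + 0.086/365)^4380 ≈ 2.80633241657, so 282,000 × 2.80633241657 ≈ 791,385.7415.
B: (1 + 0.032)^24 ≈ 2.12967206852, so 282,000 × 2.12967206852 ≈ 600,567.5233.
Difference ≈ 190,818.2182 in favor of A.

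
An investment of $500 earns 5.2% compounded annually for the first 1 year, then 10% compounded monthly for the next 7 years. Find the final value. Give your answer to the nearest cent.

After 1 years at 5.2%: 500 × 1.052 ≈ 526.0000.
Then 7 years at 10%: 526.0000 × 2.007920153 ≈ 1,056.1660.

$1,056.17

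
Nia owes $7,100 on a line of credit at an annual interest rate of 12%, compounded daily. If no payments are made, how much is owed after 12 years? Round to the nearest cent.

Growth factor = (1 + 0.12/365)^4380 ≈ 4.2196970634.
A ≈ 7,100 × 4.2196970634 ≈ 29,959.8491.

$29,959.85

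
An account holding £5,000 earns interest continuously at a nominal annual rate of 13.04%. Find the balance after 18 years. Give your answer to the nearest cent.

A = P·e^(rt) = 5,000·e^(0.1304·18) = 5,000·e^2.3472.
e^2.3472 ≈ 10.456251195, so A ≈ 52,281.2560.

£52,281.26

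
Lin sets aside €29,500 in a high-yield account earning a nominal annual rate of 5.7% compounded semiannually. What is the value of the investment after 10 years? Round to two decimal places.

Growth factor = (1 + 0.0285)^20 ≈ 1.7542275231.
A ≈ 29,500 × 1.7542275231 ≈ 51,749.7119.

€51,749.71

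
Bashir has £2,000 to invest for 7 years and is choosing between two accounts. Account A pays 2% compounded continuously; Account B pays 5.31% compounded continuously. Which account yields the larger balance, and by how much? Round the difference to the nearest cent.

Account B, by £599.85

A: e^(0.02·7) = e^0.14 ≈ 1.150273799, so 2,000 × 1.150273799 ≈ 2,300.5476.
B: e^(0.0531·7) = e^0.3717 ≈ 1.450197857, so 2,000 × 1.450197857 ≈ 2,900.3957.
Difference ≈ 599.8481 in favor of B.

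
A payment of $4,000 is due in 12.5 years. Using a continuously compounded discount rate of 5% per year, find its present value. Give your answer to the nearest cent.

P = A·e^(−rt) = 4,000·e^(−0.625).
e^(−0.625) ≈ 0.5352614285, so P ≈ 2,141.0457.

$2,141.05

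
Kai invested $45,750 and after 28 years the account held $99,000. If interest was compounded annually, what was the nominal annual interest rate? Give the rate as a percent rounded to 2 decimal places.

2.80%

The 28-period growth factor is 99,000/45,750 = 2.16393.
r = 2.16393^(1/28) − 1 ≈ 0.0279524, i.e. 2.79524%.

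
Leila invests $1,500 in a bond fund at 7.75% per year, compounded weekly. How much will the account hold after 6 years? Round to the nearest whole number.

Growth factor = (1 + 0.0775/52)^312 ≈ 1.591463176.
A ≈ 1,500 × 1.591463176 ≈ 2,387.1948.

$2,387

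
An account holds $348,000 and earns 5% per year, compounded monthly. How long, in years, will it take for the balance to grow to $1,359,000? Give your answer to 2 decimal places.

(1 + 0.00416667)^(12t) = 1,359,000/348,000 = 3.9052.
12t·ln(1 + 0.00416667) = ln(3.9052); 12t = 1.3623/0.00415801 ≈ 327.6331.
t ≈ 27.3028 years.

27.30 years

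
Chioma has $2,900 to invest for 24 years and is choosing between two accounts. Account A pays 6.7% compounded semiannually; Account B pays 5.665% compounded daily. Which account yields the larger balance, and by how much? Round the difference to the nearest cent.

Account A, by $2,809.41

Account A growth factor: (1 + 0.0335)^48 ≈ 4.8629867497; balance ≈ 14,102.6616.
Account B growth factor: (1 + 0.05665/365)^8760 ≈ 3.8942242825; balance ≈ 11,293.2504.
Account A is larger by 2,809.4112.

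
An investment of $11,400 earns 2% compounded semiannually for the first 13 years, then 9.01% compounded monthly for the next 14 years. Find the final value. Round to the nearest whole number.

Phase 1: 11,400·(1 + 0.01)^26 ≈ 14,765.9220.
Phase 2: 14,765.9220·(1 + 0.0901/12)^168 ≈ 51,883.9775.

$51,884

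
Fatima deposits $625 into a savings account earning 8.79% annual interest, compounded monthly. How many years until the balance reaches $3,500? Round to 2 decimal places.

19.67 years

We need (1 + 0.007325)^(12t) = 5.6, so 12t = ln 5.6 / ln 1.007325 ≈ 236.0503.
t ≈ 236.0503/12 = 19.6709 years.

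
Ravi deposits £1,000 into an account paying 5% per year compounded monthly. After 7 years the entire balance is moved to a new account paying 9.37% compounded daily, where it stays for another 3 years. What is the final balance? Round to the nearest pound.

£1,878

After 7 years at 5%: 1,000 × 1.418036052 ≈ 1,418.0361.
Then 3 years at 9.37%: 1,418.0361 × 1.324538273 ≈ 1,878.2430.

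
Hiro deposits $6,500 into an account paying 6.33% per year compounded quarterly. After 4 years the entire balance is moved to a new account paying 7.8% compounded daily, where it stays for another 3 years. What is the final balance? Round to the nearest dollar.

Phase 1: 6,500·(1 + 0.015825)^16 ≈ 8,356.3324.
Phase 2: 8,356.3324·(1 + 0.078/365)^1095 ≈ 10,559.1694.

$10,559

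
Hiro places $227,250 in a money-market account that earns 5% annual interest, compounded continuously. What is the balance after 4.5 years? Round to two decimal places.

A = P·e^(rt) = 227,250·e^(0.05·4.5) = 227,250·e^0.225.
e^0.225 ≈ 1.25232271619, so A ≈ 284,590.3373.

$284,590.34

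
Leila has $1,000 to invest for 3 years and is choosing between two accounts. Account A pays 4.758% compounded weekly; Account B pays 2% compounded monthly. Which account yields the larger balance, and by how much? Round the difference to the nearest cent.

Account A growth factor: (1 + 0.000915)^156 ≈ 1.153354596; balance ≈ 1,153.3546.
Account B growth factor: (1 + 0.02/12)^36 ≈ 1.061783515; balance ≈ 1,061.7835.
Account A is larger by 91.5711.

Account A, by $91.57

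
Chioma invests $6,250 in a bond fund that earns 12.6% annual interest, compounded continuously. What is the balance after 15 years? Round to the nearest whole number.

$41,371

A = P·e^(rt) = 6,250·e^(0.126·15) = 6,250·e^1.89.
e^1.89 ≈ 6.619368681, so A ≈ 41,371.0543.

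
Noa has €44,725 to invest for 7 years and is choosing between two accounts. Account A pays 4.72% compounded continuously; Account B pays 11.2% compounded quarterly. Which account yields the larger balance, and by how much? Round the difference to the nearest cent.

Account B, by €34,671.60

Account A growth factor: e^(0.0472·7) = e^0.3304 ≈ 1.391524627; balance ≈ 62,235.9389.
Account B growth factor: (1 + 0.028)^28 ≈ 2.1667420435; balance ≈ 96,907.5379.
Account B is larger by 34,671.5990.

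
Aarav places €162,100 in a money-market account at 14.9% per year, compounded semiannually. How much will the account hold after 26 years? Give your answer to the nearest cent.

Growth factor = (1 + 0.0745)^52 ≈ 41.95018023055.
A ≈ 162,100 × 41.95018023055 ≈ 6,800,124.2154.

€6,800,124.22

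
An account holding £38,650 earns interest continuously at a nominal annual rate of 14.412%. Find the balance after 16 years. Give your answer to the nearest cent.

£387,791.09

A = P·e^(rt) = 38,650·e^(0.14412·16) = 38,650·e^2.30592.
e^2.30592 ≈ 10.03340474, so A ≈ 387,791.0932.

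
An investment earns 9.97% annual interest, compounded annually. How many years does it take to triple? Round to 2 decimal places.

11.56 years

(1 + 0.0997)^t = 3.
t = ln 3 / ln(1 + 0.0997) ≈ 1.0986/0.0950374 ≈ 11.5598.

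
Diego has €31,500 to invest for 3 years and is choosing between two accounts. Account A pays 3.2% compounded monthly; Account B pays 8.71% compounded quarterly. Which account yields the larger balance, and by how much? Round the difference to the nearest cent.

Account B, by €6,122.41

A: (1 + 0.032/12)^36 ≈ 1.1006184258, so 31,500 × 1.1006184258 ≈ 34,669.4804.
B: (1 + 0.021775)^12 ≈ 1.2949806227, so 31,500 × 1.2949806227 ≈ 40,791.8896.
Difference ≈ 6,122.4092 in favor of B.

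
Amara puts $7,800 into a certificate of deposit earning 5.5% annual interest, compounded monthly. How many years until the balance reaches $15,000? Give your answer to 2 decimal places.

(1 + 0.00458333)^(12t) = 15,000/7,800 = 1.9231.
12t·ln(1 + 0.00458333) = ln(1.9231); 12t = 0.65393/0.00457286 ≈ 143.0016.
t ≈ 11.9168 years.

11.92 years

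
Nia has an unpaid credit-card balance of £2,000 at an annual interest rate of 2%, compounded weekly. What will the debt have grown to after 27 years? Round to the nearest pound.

£3,432

Periodic rate = 2%/52 = 0.000384615; periods = 52·27 = 1404.
A = 2,000·(1 + 0.02/52)^1404 ≈ 2,000·1.715828716 ≈ 3,431.6574.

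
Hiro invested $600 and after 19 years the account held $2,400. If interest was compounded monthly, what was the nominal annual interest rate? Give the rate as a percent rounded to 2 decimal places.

7.32%

The 228-period growth factor is 2,400/600 = 4.
r/12 = 4^(1/228) − 1 ≈ 0.00609876, so r ≈ 12·0.00609876 = 7.31851%.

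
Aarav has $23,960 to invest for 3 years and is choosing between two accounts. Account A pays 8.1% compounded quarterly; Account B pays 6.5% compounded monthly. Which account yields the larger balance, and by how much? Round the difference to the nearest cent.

Account A, by $1,373.04

Account A growth factor: (1 + 0.02025)^12 ≈ 1.27197695; balance ≈ 30,476.5677.
Account B growth factor: (1 + 0.065/12)^36 ≈ 1.214671627; balance ≈ 29,103.5322.
Account A is larger by 1,373.0355.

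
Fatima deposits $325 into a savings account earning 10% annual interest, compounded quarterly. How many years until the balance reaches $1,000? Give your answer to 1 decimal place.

We need (1 + 0.025)^(4t) = 3.0769, so 4t = ln 3.0769 / ln 1.025 ≈ 45.5169.
t ≈ 45.5169/4 = 11.3792 years.

11.4 years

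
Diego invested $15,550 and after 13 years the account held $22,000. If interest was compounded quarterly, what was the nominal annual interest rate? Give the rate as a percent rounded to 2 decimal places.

2.68%

(1 + r/4)^52 = 22,000/15,550 = 1.41479.
1 + r/4 = 1.41479^(1/52) ≈ 1.006695, so r/4 ≈ 0.00669504.
r ≈ 4·0.00669504 = 2.67802%.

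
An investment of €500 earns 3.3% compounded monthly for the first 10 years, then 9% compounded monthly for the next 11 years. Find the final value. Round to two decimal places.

€1,863.96

After 10 years at 3.3%: 500 × 1.390338274 ≈ 695.1691.
Then 11 years at 9%: 695.1691 × 2.681311281 ≈ 1,863.9648.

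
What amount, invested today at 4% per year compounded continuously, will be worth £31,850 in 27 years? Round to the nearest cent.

£10,816.12

P = A·e^(−rt) = 31,850·e^(−1.08).
e^(−1.08) ≈ 0.33959552564, so P ≈ 10,816.1175.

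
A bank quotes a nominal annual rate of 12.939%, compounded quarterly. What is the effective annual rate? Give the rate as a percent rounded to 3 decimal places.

One year is 4 periods at 0.0323475 each: (1 + 0.0323475)^4 ≈ 1.135805.
EAR = 1.135805 − 1 ≈ 13.58046%.

13.580%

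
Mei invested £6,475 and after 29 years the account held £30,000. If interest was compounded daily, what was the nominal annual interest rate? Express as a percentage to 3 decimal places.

(1 + r/365)^10585 = 30,000/6,475 = 4.6332.
1 + r/365 = 4.6332^(1/10585) ≈ 1.000145, so r/365 ≈ 0.000144862.
r ≈ 365·0.000144862 = 5.28745%.

5.287%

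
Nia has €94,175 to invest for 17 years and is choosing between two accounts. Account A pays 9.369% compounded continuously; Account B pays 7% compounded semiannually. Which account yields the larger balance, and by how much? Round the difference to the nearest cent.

Account A growth factor: e^(0.09369·17) = e^1.59273 ≈ 4.91715445312; balance ≈ 463,073.0206.
Account B growth factor: (1 + 0.035)^34 ≈ 3.22086033416; balance ≈ 303,324.5220.
Account A is larger by 159,748.4987.

Account A, by €159,748.50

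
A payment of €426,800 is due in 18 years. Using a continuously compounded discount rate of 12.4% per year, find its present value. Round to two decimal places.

€45,801.44

P = A·e^(−rt) = 426,800·e^(−2.232).
e^(−2.232) ≈ 0.107313588189, so P ≈ 45,801.4394.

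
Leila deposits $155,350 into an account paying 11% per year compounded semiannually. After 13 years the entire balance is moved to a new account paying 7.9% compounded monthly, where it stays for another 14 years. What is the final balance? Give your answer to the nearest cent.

$1,882,048.13

After 13 years at 11%: 155,350 × 4.023128927795 ≈ 624,993.0789.
Then 14 years at 7.9%: 624,993.0789 × 3.01131035014 ≈ 1,882,048.1274.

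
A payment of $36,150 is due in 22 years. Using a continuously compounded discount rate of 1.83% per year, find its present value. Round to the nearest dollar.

P = A·e^(−rt) = 36,150·e^(−0.4026).
e^(−0.4026) ≈ 0.66857947764, so P ≈ 24,169.1481.

$24,169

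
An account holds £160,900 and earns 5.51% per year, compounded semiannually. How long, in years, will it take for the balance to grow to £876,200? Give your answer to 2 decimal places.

(1 + 0.02755)^(2t) = 876,200/160,900 = 5.4456.
2t·ln(1 + 0.02755) = ln(5.4456); 2t = 1.6948/0.0271773 ≈ 62.3612.
t ≈ 31.1806 years.

31.18 years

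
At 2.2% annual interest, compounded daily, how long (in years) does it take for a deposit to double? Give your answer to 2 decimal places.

31.51 years

(1 + 0.000060274)^(365t) = 2.
365t = ln 2 / ln(1 + 0.000060274) ≈ 0.69315/6.02722e-05 ≈ 11500.2884.
t ≈ 31.5076.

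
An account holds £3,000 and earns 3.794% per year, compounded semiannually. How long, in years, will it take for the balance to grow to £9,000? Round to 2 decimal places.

29.23 years

We need (1 + 0.01897)^(2t) = 3, so 2t = ln 3 / ln 1.01897 ≈ 58.4607.
t ≈ 58.4607/2 = 29.2304 years.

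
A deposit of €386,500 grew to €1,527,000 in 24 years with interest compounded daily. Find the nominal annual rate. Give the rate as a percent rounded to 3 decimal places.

The 8760-period growth factor is 1,527,000/386,500 = 3.95084.
r/365 = 3.95084^(1/8760) − 1 ≈ 0.000156853, so r ≈ 365·0.000156853 = 5.72515%.

5.725%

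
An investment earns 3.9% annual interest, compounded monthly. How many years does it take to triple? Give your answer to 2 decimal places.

28.22 years

(1 + 0.00325)^(12t) = 3.
12t = ln 3 / ln(1 + 0.00325) ≈ 1.0986/0.00324473 ≈ 338.5836.
t ≈ 28.2153.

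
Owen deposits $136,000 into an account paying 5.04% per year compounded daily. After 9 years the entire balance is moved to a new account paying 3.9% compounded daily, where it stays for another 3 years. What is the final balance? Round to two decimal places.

Phase 1: 136,000·(1 + 0.0504/365)^3285 ≈ 214,052.9837.
Phase 2: 214,052.9837·(1 + 0.039/365)^1095 ≈ 240,619.6140.

$240,619.61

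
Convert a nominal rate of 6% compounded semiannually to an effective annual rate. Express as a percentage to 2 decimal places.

One year is 2 periods at 0.03 each: (1 + 0.03)^2 ≈ 1.0609.
EAR = 1.0609 − 1 ≈ 6.09000%.

6.09%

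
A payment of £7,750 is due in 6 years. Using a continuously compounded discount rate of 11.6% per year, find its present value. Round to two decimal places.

£3,863.96

P = A·e^(−rt) = 7,750·e^(−0.696).
e^(−0.696) ≈ 0.498575623, so P ≈ 3,863.9611.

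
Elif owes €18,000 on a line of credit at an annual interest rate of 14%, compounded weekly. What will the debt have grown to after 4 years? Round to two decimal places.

€31,488.40

Growth factor = (1 + 0.14/52)^208 ≈ 1.7493556221.
A ≈ 18,000 × 1.7493556221 ≈ 31,488.4012.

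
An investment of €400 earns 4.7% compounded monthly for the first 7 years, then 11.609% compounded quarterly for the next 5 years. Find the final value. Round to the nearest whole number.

€984

Phase 1: 400·(1 + 0.047/12)^84 ≈ 555.4741.
Phase 2: 555.4741·(1 + 0.0290225)^20 ≈ 984.3764.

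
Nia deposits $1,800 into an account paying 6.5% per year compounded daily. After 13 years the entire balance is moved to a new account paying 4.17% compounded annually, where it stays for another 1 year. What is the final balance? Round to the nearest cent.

After 13 years at 6.5%: 1,800 × 2.327802686 ≈ 4,190.0448.
Then 1 years at 4.17%: 4,190.0448 × 1.0417 ≈ 4,364.7697.

$4,364.77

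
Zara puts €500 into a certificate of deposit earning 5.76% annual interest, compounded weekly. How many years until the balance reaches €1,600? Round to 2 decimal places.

20.20 years

We need (1 + 0.00110769)^(52t) = 3.2, so 52t = ln 3.2 / ln 1.001108 ≈ 1050.6482.
t ≈ 1050.6482/52 = 20.2048 years.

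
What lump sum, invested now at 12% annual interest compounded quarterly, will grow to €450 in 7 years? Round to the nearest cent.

€196.68

Periodic rate = 12%/4 = 0.03; 28 periods.
P = 450/(1 + 0.03)^28 ≈ 450/2.28792768 ≈ 196.6845.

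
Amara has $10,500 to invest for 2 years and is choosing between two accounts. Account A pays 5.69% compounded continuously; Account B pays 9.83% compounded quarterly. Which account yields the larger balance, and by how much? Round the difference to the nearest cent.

Account B, by $985.31

Account A growth factor: e^(0.0569·2) = e^0.1138 ≈ 1.1205279969; balance ≈ 11,765.5440.
Account B growth factor: (1 + 0.024575)^8 ≈ 1.2143672262; balance ≈ 12,750.8559.
Account B is larger by 985.3119.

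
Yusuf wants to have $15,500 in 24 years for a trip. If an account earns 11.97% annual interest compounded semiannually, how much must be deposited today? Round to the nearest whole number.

$952

Periodic rate = 11.97%/2 = 0.05985; 48 periods.
P = 15,500/(1 + 0.05985)^48 ≈ 15,500/16.282886633 ≈ 951.9197.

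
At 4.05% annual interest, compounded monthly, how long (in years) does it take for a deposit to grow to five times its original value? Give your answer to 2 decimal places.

39.81 years

(1 + 0.003375)^(12t) = 5.
12t = ln 5 / ln(1 + 0.003375) ≈ 1.6094/0.00336932 ≈ 477.6748.
t ≈ 39.8062.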